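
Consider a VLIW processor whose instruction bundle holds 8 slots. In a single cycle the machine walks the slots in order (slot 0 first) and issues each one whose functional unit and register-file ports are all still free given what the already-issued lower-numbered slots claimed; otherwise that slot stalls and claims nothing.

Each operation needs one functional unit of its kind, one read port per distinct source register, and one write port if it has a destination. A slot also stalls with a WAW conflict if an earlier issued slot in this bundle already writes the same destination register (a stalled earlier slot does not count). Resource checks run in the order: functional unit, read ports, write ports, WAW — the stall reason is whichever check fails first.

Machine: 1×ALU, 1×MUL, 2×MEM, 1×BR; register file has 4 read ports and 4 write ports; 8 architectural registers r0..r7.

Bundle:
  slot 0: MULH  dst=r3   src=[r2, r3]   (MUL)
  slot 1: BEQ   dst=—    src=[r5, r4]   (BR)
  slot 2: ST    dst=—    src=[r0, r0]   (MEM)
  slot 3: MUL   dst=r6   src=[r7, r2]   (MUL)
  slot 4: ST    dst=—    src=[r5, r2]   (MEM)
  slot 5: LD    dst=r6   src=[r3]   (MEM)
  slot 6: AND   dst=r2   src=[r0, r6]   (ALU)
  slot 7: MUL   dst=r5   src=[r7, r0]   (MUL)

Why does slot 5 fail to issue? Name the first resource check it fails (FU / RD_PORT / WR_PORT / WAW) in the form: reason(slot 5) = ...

[0] MUL needs rd=2 wr=1: ok; after: ALU=1 MUL=0 MEM=2 BR=1, R=2, W=3
[1] BR needs rd=2 wr=0: ok; after: ALU=1 MUL=0 MEM=2 BR=0, R=0, W=3
[2] MEM needs rd=1 wr=0: RD_PORT; after: ALU=1 MUL=0 MEM=2 BR=0, R=0, W=3
[3] MUL needs rd=2 wr=1: FU; after: ALU=1 MUL=0 MEM=2 BR=0, R=0, W=3
[4] MEM needs rd=2 wr=0: RD_PORT; after: ALU=1 MUL=0 MEM=2 BR=0, R=0, W=3
[5] MEM needs rd=1 wr=1: RD_PORT; after: ALU=1 MUL=0 MEM=2 BR=0, R=0, W=3
[6] ALU needs rd=2 wr=1: RD_PORT; after: ALU=1 MUL=0 MEM=2 BR=0, R=0, W=3
[7] MUL needs rd=2 wr=1: FU; after: ALU=1 MUL=0 MEM=2 BR=0, R=0, W=3

reason(slot 5) = RD_PORT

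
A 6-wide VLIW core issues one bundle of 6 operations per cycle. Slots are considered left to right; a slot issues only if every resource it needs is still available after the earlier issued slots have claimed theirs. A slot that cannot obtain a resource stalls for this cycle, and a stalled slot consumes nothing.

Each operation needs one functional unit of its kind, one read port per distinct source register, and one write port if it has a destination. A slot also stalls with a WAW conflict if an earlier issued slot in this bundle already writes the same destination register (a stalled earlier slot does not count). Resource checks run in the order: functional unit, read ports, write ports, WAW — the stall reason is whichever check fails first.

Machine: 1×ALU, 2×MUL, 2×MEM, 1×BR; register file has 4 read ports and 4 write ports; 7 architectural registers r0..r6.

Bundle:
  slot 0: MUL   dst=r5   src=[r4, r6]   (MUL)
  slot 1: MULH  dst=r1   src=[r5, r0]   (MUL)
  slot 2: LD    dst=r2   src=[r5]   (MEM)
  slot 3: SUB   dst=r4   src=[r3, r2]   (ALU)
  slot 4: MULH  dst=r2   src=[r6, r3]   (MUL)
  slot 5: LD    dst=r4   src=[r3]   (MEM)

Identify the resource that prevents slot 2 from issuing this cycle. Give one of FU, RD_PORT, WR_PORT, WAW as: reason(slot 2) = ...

slot 0 (MUL): ISSUE — free A1,Mu1,Ld2,B1 rp2 wp3
slot 1 (MUL): ISSUE — free A1,Mu0,Ld2,B1 rp0 wp2
slot 2 (MEM): stall RD_PORT — free A1,Mu0,Ld2,B1 rp0 wp2
slot 3 (ALU): stall RD_PORT — free A1,Mu0,Ld2,B1 rp0 wp2
slot 4 (MUL): stall FU — free A1,Mu0,Ld2,B1 rp0 wp2
slot 5 (MEM): stall RD_PORT — free A1,Mu0,Ld2,B1 rp0 wp2

reason(slot 2) = RD_PORT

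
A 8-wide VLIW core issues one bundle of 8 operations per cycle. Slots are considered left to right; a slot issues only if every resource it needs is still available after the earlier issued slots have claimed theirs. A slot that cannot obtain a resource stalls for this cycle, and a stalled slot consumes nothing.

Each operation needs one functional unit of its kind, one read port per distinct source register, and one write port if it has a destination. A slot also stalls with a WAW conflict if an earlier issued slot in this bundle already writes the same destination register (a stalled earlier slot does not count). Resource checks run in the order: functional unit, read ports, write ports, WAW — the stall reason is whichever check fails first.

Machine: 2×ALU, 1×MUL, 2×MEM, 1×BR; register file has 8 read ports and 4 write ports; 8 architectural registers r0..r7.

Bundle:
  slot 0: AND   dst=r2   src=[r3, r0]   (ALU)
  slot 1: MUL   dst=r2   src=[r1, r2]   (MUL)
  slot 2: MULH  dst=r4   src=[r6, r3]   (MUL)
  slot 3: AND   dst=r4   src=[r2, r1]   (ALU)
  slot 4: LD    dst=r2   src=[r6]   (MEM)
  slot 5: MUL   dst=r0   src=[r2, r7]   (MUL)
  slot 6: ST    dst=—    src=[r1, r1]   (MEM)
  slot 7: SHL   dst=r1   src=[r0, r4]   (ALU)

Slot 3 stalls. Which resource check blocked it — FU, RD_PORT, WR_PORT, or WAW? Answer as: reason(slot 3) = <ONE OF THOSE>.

reason(slot 3) = WAW

#0 ALU src=r3,r0 dispatched  <A:1 Mu:1 Ld:2 B:1 rd:6 wr:3>
#1 MUL src=r1,r2 held:WAW  <A:1 Mu:1 Ld:2 B:1 rd:6 wr:3>
#2 MUL src=r6,r3 dispatched  <A:1 Mu:0 Ld:2 B:1 rd:4 wr:2>
#3 ALU src=r2,r1 held:WAW  <A:1 Mu:0 Ld:2 B:1 rd:4 wr:2>
#4 MEM src=r6 held:WAW  <A:1 Mu:0 Ld:2 B:1 rd:4 wr:2>
#5 MUL src=r2,r7 held:FU  <A:1 Mu:0 Ld:2 B:1 rd:4 wr:2>
#6 MEM src=r1,r1 dispatched  <A:1 Mu:0 Ld:1 B:1 rd:3 wr:2>
#7 ALU src=r0,r4 dispatched  <A:0 Mu:0 Ld:1 B:1 rd:1 wr:1>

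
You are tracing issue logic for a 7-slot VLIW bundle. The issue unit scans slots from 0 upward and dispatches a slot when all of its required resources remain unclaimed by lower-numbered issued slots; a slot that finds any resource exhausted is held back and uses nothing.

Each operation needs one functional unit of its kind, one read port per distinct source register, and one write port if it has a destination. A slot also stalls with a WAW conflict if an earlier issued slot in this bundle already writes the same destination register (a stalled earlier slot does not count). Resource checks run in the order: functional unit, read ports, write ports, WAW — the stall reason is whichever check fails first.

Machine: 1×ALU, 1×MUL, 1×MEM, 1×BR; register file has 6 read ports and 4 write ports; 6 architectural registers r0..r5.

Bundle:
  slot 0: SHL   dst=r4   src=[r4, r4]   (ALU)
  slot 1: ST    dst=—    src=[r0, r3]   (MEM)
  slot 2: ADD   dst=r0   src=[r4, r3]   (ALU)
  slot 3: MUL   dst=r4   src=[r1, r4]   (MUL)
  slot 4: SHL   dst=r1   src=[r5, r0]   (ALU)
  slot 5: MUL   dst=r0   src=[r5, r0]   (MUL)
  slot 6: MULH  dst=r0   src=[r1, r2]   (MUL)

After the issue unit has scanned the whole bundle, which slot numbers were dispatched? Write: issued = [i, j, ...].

  0. ALU→r4 ⇒ go  {0A/1Mu/1Ld/1B | 5r 3w}
  1. MEM ⇒ go  {0A/1Mu/0Ld/1B | 3r 3w}
  2. ALU→r0 ⇒ no(FU)  {0A/1Mu/0Ld/1B | 3r 3w}
  3. MUL→r4 ⇒ no(WAW)  {0A/1Mu/0Ld/1B | 3r 3w}
  4. ALU→r1 ⇒ no(FU)  {0A/1Mu/0Ld/1B | 3r 3w}
  5. MUL→r0 ⇒ go  {0A/0Mu/0Ld/1B | 1r 2w}
  6. MUL→r0 ⇒ no(FU)  {0A/0Mu/0Ld/1B | 1r 2w}

issued = [0, 1, 5]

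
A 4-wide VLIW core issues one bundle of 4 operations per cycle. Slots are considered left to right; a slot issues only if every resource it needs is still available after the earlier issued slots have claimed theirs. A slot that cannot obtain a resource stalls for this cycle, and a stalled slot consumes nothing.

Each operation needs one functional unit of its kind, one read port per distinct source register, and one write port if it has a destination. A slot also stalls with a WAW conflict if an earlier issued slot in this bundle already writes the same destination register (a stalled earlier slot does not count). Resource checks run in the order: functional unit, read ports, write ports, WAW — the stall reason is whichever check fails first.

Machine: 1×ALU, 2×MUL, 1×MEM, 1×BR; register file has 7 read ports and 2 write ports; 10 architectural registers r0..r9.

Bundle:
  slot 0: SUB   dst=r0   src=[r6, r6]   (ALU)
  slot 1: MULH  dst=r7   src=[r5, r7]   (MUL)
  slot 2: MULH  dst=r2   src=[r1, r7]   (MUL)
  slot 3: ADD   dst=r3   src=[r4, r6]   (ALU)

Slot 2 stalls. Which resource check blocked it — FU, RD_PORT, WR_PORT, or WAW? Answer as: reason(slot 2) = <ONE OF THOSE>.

slot 0 (ALU): ISSUE — free A0,Mu2,Ld1,B1 rp6 wp1
slot 1 (MUL): ISSUE — free A0,Mu1,Ld1,B1 rp4 wp0
slot 2 (MUL): stall WR_PORT — free A0,Mu1,Ld1,B1 rp4 wp0
slot 3 (ALU): stall FU — free A0,Mu1,Ld1,B1 rp4 wp0

reason(slot 2) = WR_PORT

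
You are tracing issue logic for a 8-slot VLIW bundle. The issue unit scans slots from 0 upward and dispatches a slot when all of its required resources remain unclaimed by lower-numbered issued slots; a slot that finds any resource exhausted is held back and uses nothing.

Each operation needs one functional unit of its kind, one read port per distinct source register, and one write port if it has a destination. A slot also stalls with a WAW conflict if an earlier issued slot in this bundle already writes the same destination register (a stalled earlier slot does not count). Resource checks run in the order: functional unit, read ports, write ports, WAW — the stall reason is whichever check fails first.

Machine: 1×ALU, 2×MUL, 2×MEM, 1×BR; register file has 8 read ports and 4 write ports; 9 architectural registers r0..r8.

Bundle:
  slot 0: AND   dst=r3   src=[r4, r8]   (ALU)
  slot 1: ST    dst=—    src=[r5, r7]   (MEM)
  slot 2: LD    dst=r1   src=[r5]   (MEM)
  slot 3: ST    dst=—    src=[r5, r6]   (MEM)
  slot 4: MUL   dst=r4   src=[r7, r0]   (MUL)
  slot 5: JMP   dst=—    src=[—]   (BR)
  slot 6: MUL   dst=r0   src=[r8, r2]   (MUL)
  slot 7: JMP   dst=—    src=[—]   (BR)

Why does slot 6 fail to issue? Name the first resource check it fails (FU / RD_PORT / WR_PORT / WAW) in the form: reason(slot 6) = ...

#0 ALU src=r4,r8 dispatched  <A:0 Mu:2 Ld:2 B:1 rd:6 wr:3>
#1 MEM src=r5,r7 dispatched  <A:0 Mu:2 Ld:1 B:1 rd:4 wr:3>
#2 MEM src=r5 dispatched  <A:0 Mu:2 Ld:0 B:1 rd:3 wr:2>
#3 MEM src=r5,r6 held:FU  <A:0 Mu:2 Ld:0 B:1 rd:3 wr:2>
#4 MUL src=r7,r0 dispatched  <A:0 Mu:1 Ld:0 B:1 rd:1 wr:1>
#5 BR src=- dispatched  <A:0 Mu:1 Ld:0 B:0 rd:1 wr:1>
#6 MUL src=r8,r2 held:RD_PORT  <A:0 Mu:1 Ld:0 B:0 rd:1 wr:1>
#7 BR src=- held:FU  <A:0 Mu:1 Ld:0 B:0 rd:1 wr:1>

reason(slot 6) = RD_PORT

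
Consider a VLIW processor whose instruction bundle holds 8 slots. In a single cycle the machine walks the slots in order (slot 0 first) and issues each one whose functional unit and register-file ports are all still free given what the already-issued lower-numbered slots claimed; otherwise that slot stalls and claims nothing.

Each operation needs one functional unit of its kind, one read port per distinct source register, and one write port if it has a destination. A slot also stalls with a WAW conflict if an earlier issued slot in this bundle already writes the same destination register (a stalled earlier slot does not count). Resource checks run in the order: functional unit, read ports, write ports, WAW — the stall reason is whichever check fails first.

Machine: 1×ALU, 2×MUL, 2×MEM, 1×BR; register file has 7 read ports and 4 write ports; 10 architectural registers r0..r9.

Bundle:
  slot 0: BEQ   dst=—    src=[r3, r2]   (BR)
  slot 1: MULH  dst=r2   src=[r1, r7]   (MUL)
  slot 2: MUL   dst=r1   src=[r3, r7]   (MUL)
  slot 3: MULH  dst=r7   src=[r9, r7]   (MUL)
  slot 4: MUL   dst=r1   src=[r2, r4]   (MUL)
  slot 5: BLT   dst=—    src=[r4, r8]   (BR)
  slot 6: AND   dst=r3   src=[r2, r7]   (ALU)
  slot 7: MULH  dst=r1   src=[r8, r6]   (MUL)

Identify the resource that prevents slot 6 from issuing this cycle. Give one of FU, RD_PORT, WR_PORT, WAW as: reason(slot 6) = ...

reason(slot 6) = RD_PORT

#0 BR src=r3,r2 dispatched  <A:1 Mu:2 Ld:2 B:0 rd:5 wr:4>
#1 MUL src=r1,r7 dispatched  <A:1 Mu:1 Ld:2 B:0 rd:3 wr:3>
#2 MUL src=r3,r7 dispatched  <A:1 Mu:0 Ld:2 B:0 rd:1 wr:2>
#3 MUL src=r9,r7 held:FU  <A:1 Mu:0 Ld:2 B:0 rd:1 wr:2>
#4 MUL src=r2,r4 held:FU  <A:1 Mu:0 Ld:2 B:0 rd:1 wr:2>
#5 BR src=r4,r8 held:FU  <A:1 Mu:0 Ld:2 B:0 rd:1 wr:2>
#6 ALU src=r2,r7 held:RD_PORT  <A:1 Mu:0 Ld:2 B:0 rd:1 wr:2>
#7 MUL src=r8,r6 held:FU  <A:1 Mu:0 Ld:2 B:0 rd:1 wr:2>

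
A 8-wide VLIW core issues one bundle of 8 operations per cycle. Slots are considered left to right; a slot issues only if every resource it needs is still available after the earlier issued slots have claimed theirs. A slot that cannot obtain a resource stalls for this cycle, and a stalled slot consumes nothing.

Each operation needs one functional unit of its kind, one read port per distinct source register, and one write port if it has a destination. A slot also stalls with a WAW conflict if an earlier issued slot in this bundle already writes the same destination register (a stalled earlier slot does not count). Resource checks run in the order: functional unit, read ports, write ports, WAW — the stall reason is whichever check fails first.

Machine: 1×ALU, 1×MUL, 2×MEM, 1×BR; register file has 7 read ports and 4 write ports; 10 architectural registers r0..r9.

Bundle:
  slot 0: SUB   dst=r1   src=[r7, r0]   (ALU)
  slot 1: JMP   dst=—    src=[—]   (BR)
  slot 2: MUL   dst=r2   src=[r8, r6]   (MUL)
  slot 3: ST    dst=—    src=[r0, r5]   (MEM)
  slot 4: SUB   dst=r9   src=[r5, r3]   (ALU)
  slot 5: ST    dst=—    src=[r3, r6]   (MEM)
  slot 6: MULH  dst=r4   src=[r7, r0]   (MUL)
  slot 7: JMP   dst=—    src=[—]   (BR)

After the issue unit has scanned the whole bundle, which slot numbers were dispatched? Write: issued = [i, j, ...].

issued = [0, 1, 2, 3]

slot 0 (ALU): ISSUE — free A0,Mu1,Ld2,B1 rp5 wp3
slot 1 (BR): ISSUE — free A0,Mu1,Ld2,B0 rp5 wp3
slot 2 (MUL): ISSUE — free A0,Mu0,Ld2,B0 rp3 wp2
slot 3 (MEM): ISSUE — free A0,Mu0,Ld1,B0 rp1 wp2
slot 4 (ALU): stall FU — free A0,Mu0,Ld1,B0 rp1 wp2
slot 5 (MEM): stall RD_PORT — free A0,Mu0,Ld1,B0 rp1 wp2
slot 6 (MUL): stall FU — free A0,Mu0,Ld1,B0 rp1 wp2
slot 7 (BR): stall FU — free A0,Mu0,Ld1,B0 rp1 wp2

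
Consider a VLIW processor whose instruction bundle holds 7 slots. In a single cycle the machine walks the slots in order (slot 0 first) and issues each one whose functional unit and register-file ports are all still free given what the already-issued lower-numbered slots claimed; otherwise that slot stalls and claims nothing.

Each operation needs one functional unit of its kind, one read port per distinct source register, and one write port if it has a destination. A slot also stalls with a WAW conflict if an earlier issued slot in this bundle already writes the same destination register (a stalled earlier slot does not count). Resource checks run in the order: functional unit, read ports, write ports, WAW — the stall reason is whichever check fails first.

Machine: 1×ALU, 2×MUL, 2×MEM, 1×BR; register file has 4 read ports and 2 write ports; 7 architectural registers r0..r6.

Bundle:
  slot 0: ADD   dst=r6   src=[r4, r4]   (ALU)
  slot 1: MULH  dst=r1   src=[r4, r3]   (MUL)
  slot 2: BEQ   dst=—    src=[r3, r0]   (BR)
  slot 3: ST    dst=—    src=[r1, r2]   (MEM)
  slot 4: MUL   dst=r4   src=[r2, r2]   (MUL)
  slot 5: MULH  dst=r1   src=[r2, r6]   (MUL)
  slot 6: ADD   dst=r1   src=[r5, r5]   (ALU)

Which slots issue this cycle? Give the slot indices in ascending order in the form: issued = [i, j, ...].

(0) want 1×ALU +1rd +1wr — yes → AL0|MU2|ME2|BR1|rd3|wr1
(1) want 1×MUL +2rd +1wr — yes → AL0|MU1|ME2|BR1|rd1|wr0
(2) want 1×BR +2rd +0wr — RD_PORT → AL0|MU1|ME2|BR1|rd1|wr0
(3) want 1×MEM +2rd +0wr — RD_PORT → AL0|MU1|ME2|BR1|rd1|wr0
(4) want 1×MUL +1rd +1wr — WR_PORT → AL0|MU1|ME2|BR1|rd1|wr0
(5) want 1×MUL +2rd +1wr — RD_PORT → AL0|MU1|ME2|BR1|rd1|wr0
(6) want 1×ALU +1rd +1wr — FU → AL0|MU1|ME2|BR1|rd1|wr0

issued = [0, 1]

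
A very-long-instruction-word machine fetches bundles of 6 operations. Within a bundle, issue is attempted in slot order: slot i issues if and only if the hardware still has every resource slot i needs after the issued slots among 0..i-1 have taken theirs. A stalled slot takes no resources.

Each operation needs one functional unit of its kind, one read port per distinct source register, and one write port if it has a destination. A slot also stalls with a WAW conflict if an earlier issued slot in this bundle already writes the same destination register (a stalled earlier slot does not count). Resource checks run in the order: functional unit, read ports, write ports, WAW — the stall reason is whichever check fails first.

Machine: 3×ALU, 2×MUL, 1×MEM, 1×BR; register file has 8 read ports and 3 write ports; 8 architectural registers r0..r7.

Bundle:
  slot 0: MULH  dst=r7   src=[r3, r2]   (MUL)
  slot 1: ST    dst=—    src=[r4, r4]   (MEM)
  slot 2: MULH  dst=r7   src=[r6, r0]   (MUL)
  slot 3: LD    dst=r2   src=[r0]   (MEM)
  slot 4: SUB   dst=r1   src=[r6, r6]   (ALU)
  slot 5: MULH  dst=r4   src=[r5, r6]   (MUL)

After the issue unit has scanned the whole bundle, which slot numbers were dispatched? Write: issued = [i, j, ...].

issued = [0, 1, 4, 5]

(0) want 1×MUL +2rd +1wr — yes → AL3|MU1|ME1|BR1|rd6|wr2
(1) want 1×MEM +1rd +0wr — yes → AL3|MU1|ME0|BR1|rd5|wr2
(2) want 1×MUL +2rd +1wr — WAW → AL3|MU1|ME0|BR1|rd5|wr2
(3) want 1×MEM +1rd +1wr — FU → AL3|MU1|ME0|BR1|rd5|wr2
(4) want 1×ALU +1rd +1wr — yes → AL2|MU1|ME0|BR1|rd4|wr1
(5) want 1×MUL +2rd +1wr — yes → AL2|MU0|ME0|BR1|rd2|wr0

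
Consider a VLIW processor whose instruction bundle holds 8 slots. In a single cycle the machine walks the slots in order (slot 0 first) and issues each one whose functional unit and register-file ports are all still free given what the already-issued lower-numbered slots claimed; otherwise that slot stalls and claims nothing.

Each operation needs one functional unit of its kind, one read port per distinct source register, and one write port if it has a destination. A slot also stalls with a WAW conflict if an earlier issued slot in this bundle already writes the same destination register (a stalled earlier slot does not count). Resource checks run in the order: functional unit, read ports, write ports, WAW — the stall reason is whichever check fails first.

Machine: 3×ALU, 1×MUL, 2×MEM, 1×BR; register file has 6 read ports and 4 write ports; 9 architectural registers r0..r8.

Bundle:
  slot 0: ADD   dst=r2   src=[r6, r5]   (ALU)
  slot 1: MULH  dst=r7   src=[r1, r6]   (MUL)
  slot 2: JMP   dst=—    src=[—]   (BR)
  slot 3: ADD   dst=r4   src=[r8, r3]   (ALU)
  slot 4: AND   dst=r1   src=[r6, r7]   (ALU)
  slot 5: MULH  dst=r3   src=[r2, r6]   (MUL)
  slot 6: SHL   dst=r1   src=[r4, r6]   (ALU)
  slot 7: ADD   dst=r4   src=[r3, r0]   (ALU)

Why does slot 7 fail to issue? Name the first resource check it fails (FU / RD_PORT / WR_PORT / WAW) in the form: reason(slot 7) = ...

[0] ALU needs rd=2 wr=1: ok; after: ALU=2 MUL=1 MEM=2 BR=1, R=4, W=3
[1] MUL needs rd=2 wr=1: ok; after: ALU=2 MUL=0 MEM=2 BR=1, R=2, W=2
[2] BR needs rd=0 wr=0: ok; after: ALU=2 MUL=0 MEM=2 BR=0, R=2, W=2
[3] ALU needs rd=2 wr=1: ok; after: ALU=1 MUL=0 MEM=2 BR=0, R=0, W=1
[4] ALU needs rd=2 wr=1: RD_PORT; after: ALU=1 MUL=0 MEM=2 BR=0, R=0, W=1
[5] MUL needs rd=2 wr=1: FU; after: ALU=1 MUL=0 MEM=2 BR=0, R=0, W=1
[6] ALU needs rd=2 wr=1: RD_PORT; after: ALU=1 MUL=0 MEM=2 BR=0, R=0, W=1
[7] ALU needs rd=2 wr=1: RD_PORT; after: ALU=1 MUL=0 MEM=2 BR=0, R=0, W=1

reason(slot 7) = RD_PORT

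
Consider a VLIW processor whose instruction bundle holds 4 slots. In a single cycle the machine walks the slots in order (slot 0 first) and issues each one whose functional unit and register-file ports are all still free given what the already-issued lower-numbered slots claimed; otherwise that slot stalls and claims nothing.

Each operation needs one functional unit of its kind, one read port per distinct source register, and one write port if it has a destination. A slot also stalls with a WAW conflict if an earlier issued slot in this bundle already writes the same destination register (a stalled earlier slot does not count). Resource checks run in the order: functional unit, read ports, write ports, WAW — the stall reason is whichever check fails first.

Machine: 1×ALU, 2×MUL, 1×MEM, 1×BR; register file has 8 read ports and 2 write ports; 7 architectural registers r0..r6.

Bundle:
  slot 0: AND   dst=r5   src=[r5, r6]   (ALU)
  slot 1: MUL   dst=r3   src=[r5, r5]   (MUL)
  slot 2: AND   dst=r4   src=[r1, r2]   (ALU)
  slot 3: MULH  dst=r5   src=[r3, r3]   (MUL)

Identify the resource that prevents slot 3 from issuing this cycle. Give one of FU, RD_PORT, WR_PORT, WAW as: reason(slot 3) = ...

[0] ALU needs rd=2 wr=1: ok; after: ALU=0 MUL=2 MEM=1 BR=1, R=6, W=1
[1] MUL needs rd=1 wr=1: ok; after: ALU=0 MUL=1 MEM=1 BR=1, R=5, W=0
[2] ALU needs rd=2 wr=1: FU; after: ALU=0 MUL=1 MEM=1 BR=1, R=5, W=0
[3] MUL needs rd=1 wr=1: WR_PORT; after: ALU=0 MUL=1 MEM=1 BR=1, R=5, W=0

reason(slot 3) = WR_PORT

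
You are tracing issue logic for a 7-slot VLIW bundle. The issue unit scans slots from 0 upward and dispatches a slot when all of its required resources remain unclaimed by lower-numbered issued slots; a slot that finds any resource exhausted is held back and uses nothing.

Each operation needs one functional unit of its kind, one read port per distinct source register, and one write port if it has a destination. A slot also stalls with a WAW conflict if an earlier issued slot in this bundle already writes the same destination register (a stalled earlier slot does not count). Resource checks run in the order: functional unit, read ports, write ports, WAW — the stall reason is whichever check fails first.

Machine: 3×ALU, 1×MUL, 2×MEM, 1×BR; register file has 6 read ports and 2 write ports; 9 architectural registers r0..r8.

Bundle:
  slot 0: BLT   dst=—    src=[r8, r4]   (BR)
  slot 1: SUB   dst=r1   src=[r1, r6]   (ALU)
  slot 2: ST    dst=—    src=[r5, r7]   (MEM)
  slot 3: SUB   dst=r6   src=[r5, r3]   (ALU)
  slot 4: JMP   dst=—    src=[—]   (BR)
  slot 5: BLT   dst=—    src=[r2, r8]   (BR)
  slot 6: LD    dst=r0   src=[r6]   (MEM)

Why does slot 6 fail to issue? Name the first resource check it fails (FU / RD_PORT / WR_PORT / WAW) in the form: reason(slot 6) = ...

reason(slot 6) = RD_PORT

#0 BR src=r8,r4 dispatched  <A:3 Mu:1 Ld:2 B:0 rd:4 wr:2>
#1 ALU src=r1,r6 dispatched  <A:2 Mu:1 Ld:2 B:0 rd:2 wr:1>
#2 MEM src=r5,r7 dispatched  <A:2 Mu:1 Ld:1 B:0 rd:0 wr:1>
#3 ALU src=r5,r3 held:RD_PORT  <A:2 Mu:1 Ld:1 B:0 rd:0 wr:1>
#4 BR src=- held:FU  <A:2 Mu:1 Ld:1 B:0 rd:0 wr:1>
#5 BR src=r2,r8 held:FU  <A:2 Mu:1 Ld:1 B:0 rd:0 wr:1>
#6 MEM src=r6 held:RD_PORT  <A:2 Mu:1 Ld:1 B:0 rd:0 wr:1>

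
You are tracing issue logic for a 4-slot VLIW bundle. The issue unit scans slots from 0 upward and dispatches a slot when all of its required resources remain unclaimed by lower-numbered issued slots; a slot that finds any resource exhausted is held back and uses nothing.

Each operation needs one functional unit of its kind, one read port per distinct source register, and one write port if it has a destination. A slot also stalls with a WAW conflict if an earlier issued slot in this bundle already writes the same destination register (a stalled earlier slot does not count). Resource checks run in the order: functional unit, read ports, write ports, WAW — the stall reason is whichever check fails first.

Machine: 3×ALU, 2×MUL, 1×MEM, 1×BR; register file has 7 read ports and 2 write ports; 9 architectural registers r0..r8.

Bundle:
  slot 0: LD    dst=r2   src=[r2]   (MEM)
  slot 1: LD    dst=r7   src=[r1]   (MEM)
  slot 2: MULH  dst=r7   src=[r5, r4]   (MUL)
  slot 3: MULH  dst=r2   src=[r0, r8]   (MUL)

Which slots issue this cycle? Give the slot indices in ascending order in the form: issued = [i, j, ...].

[0] MEM needs rd=1 wr=1: ok; after: ALU=3 MUL=2 MEM=0 BR=1, R=6, W=1
[1] MEM needs rd=1 wr=1: FU; after: ALU=3 MUL=2 MEM=0 BR=1, R=6, W=1
[2] MUL needs rd=2 wr=1: ok; after: ALU=3 MUL=1 MEM=0 BR=1, R=4, W=0
[3] MUL needs rd=2 wr=1: WR_PORT; after: ALU=3 MUL=1 MEM=0 BR=1, R=4, W=0

issued = [0, 2]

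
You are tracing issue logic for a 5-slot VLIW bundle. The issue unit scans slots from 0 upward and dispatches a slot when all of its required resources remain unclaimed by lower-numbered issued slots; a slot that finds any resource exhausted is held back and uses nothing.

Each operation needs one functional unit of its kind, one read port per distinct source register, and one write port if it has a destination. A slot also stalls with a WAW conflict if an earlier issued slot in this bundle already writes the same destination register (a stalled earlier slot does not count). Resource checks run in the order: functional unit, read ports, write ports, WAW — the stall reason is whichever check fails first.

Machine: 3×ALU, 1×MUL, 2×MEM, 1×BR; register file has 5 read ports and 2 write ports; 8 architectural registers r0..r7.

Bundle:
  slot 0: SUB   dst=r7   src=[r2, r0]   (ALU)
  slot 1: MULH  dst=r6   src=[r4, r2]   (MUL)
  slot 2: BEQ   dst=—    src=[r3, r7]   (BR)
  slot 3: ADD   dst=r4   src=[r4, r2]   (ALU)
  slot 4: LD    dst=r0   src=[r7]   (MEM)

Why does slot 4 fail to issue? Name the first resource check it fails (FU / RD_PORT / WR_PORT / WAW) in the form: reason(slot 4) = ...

[0] ALU needs rd=2 wr=1: ok; after: ALU=2 MUL=1 MEM=2 BR=1, R=3, W=1
[1] MUL needs rd=2 wr=1: ok; after: ALU=2 MUL=0 MEM=2 BR=1, R=1, W=0
[2] BR needs rd=2 wr=0: RD_PORT; after: ALU=2 MUL=0 MEM=2 BR=1, R=1, W=0
[3] ALU needs rd=2 wr=1: RD_PORT; after: ALU=2 MUL=0 MEM=2 BR=1, R=1, W=0
[4] MEM needs rd=1 wr=1: WR_PORT; after: ALU=2 MUL=0 MEM=2 BR=1, R=1, W=0

reason(slot 4) = WR_PORT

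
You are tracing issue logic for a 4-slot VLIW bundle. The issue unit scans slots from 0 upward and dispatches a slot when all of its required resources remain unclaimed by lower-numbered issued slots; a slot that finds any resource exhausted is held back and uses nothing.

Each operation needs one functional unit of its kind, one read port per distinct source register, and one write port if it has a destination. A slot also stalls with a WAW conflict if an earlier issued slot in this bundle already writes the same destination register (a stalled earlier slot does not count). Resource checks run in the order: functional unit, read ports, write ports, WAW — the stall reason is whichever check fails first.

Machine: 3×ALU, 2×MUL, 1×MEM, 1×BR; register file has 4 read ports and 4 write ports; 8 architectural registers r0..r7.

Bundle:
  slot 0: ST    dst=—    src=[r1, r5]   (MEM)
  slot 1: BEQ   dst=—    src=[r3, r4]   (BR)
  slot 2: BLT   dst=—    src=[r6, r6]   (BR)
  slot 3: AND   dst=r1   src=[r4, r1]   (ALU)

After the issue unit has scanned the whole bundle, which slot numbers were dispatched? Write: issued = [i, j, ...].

issued = [0, 1]

(0) want 1×MEM +2rd +0wr — yes → AL3|MU2|ME0|BR1|rd2|wr4
(1) want 1×BR +2rd +0wr — yes → AL3|MU2|ME0|BR0|rd0|wr4
(2) want 1×BR +1rd +0wr — FU → AL3|MU2|ME0|BR0|rd0|wr4
(3) want 1×ALU +2rd +1wr — RD_PORT → AL3|MU2|ME0|BR0|rd0|wr4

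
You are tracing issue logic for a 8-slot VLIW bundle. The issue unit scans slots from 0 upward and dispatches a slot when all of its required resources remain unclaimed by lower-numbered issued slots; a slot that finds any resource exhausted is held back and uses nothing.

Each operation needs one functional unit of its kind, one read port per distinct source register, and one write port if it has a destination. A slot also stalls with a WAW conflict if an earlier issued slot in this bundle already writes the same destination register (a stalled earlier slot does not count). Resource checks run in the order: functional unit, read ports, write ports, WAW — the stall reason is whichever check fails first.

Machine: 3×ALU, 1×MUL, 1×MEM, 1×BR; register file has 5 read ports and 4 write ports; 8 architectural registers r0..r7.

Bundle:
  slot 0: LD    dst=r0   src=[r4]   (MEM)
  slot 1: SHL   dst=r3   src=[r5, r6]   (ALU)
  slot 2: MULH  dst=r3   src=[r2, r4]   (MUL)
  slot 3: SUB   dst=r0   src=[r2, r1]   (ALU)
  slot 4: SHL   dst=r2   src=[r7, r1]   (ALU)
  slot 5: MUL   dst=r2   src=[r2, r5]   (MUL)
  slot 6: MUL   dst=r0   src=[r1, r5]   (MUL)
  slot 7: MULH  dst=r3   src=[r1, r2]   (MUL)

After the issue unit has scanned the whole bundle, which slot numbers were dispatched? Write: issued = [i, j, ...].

(0) want 1×MEM +1rd +1wr — yes → AL3|MU1|ME0|BR1|rd4|wr3
(1) want 1×ALU +2rd +1wr — yes → AL2|MU1|ME0|BR1|rd2|wr2
(2) want 1×MUL +2rd +1wr — WAW → AL2|MU1|ME0|BR1|rd2|wr2
(3) want 1×ALU +2rd +1wr — WAW → AL2|MU1|ME0|BR1|rd2|wr2
(4) want 1×ALU +2rd +1wr — yes → AL1|MU1|ME0|BR1|rd0|wr1
(5) want 1×MUL +2rd +1wr — RD_PORT → AL1|MU1|ME0|BR1|rd0|wr1
(6) want 1×MUL +2rd +1wr — RD_PORT → AL1|MU1|ME0|BR1|rd0|wr1
(7) want 1×MUL +2rd +1wr — RD_PORT → AL1|MU1|ME0|BR1|rd0|wr1

issued = [0, 1, 4]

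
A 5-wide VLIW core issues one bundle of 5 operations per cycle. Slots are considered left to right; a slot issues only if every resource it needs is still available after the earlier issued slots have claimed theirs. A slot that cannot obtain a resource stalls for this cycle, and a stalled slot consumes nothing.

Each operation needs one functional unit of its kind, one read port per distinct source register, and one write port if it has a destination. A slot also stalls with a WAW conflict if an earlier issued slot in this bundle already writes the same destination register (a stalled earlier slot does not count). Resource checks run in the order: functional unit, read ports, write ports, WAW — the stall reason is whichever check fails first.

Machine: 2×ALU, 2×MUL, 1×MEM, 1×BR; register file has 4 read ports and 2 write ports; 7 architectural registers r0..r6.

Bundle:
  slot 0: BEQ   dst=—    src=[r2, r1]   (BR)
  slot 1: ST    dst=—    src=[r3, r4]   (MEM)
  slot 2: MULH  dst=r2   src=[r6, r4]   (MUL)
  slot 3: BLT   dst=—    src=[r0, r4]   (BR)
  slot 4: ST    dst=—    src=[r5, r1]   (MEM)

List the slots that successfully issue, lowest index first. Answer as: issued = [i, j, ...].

slot 0 (BR): ISSUE — free A2,Mu2,Ld1,B0 rp2 wp2
slot 1 (MEM): ISSUE — free A2,Mu2,Ld0,B0 rp0 wp2
slot 2 (MUL): stall RD_PORT — free A2,Mu2,Ld0,B0 rp0 wp2
slot 3 (BR): stall FU — free A2,Mu2,Ld0,B0 rp0 wp2
slot 4 (MEM): stall FU — free A2,Mu2,Ld0,B0 rp0 wp2

issued = [0, 1]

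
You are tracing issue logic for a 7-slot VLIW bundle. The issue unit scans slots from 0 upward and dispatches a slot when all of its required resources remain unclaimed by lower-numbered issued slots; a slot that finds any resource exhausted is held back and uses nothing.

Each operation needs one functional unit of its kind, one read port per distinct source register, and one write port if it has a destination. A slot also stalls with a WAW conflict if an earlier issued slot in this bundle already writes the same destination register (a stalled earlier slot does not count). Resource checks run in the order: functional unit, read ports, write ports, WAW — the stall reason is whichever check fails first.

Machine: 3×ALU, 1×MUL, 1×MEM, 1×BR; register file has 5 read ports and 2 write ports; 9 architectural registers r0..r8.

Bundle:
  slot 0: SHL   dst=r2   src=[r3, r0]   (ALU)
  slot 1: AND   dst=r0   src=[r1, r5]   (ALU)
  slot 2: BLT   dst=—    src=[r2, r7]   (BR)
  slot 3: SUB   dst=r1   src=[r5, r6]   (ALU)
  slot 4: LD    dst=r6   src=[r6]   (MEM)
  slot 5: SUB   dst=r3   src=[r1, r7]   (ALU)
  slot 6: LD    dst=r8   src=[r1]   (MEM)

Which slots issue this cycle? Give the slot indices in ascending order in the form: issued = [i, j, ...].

#0 ALU src=r3,r0 dispatched  <A:2 Mu:1 Ld:1 B:1 rd:3 wr:1>
#1 ALU src=r1,r5 dispatched  <A:1 Mu:1 Ld:1 B:1 rd:1 wr:0>
#2 BR src=r2,r7 held:RD_PORT  <A:1 Mu:1 Ld:1 B:1 rd:1 wr:0>
#3 ALU src=r5,r6 held:RD_PORT  <A:1 Mu:1 Ld:1 B:1 rd:1 wr:0>
#4 MEM src=r6 held:WR_PORT  <A:1 Mu:1 Ld:1 B:1 rd:1 wr:0>
#5 ALU src=r1,r7 held:RD_PORT  <A:1 Mu:1 Ld:1 B:1 rd:1 wr:0>
#6 MEM src=r1 held:WR_PORT  <A:1 Mu:1 Ld:1 B:1 rd:1 wr:0>

issued = [0, 1]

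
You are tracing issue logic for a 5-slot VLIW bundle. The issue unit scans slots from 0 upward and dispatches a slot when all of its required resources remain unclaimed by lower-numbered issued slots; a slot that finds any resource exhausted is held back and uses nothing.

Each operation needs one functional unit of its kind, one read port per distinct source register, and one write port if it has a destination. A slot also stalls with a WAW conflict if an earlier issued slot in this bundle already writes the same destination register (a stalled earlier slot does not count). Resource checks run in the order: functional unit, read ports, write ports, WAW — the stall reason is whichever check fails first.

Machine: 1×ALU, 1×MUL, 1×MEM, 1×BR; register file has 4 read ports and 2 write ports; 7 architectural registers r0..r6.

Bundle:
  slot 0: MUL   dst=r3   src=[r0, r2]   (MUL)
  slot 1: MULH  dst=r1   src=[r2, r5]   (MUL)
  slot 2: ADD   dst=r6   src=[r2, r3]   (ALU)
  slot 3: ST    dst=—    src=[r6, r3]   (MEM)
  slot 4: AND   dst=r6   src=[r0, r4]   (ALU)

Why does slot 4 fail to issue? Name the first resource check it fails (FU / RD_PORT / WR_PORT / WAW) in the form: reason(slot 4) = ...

(0) want 1×MUL +2rd +1wr — yes → AL1|MU0|ME1|BR1|rd2|wr1
(1) want 1×MUL +2rd +1wr — FU → AL1|MU0|ME1|BR1|rd2|wr1
(2) want 1×ALU +2rd +1wr — yes → AL0|MU0|ME1|BR1|rd0|wr0
(3) want 1×MEM +2rd +0wr — RD_PORT → AL0|MU0|ME1|BR1|rd0|wr0
(4) want 1×ALU +2rd +1wr — FU → AL0|MU0|ME1|BR1|rd0|wr0

reason(slot 4) = FU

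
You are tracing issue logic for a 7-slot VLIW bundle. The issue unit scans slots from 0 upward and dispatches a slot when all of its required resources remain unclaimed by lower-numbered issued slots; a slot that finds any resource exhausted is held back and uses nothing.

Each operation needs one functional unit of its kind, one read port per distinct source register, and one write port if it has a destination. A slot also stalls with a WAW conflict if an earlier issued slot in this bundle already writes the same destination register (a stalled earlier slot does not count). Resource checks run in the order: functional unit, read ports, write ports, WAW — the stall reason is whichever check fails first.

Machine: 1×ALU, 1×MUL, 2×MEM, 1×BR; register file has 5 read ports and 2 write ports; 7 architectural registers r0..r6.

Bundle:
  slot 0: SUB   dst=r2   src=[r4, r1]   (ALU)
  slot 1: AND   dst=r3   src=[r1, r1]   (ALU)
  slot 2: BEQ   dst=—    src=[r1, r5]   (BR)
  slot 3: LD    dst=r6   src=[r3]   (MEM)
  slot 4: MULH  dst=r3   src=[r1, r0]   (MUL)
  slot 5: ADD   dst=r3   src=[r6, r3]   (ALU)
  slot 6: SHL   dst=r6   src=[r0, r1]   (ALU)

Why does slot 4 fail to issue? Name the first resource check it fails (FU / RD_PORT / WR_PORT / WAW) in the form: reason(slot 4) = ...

#0 ALU src=r4,r1 dispatched  <A:0 Mu:1 Ld:2 B:1 rd:3 wr:1>
#1 ALU src=r1,r1 held:FU  <A:0 Mu:1 Ld:2 B:1 rd:3 wr:1>
#2 BR src=r1,r5 dispatched  <A:0 Mu:1 Ld:2 B:0 rd:1 wr:1>
#3 MEM src=r3 dispatched  <A:0 Mu:1 Ld:1 B:0 rd:0 wr:0>
#4 MUL src=r1,r0 held:RD_PORT  <A:0 Mu:1 Ld:1 B:0 rd:0 wr:0>
#5 ALU src=r6,r3 held:FU  <A:0 Mu:1 Ld:1 B:0 rd:0 wr:0>
#6 ALU src=r0,r1 held:FU  <A:0 Mu:1 Ld:1 B:0 rd:0 wr:0>

reason(slot 4) = RD_PORT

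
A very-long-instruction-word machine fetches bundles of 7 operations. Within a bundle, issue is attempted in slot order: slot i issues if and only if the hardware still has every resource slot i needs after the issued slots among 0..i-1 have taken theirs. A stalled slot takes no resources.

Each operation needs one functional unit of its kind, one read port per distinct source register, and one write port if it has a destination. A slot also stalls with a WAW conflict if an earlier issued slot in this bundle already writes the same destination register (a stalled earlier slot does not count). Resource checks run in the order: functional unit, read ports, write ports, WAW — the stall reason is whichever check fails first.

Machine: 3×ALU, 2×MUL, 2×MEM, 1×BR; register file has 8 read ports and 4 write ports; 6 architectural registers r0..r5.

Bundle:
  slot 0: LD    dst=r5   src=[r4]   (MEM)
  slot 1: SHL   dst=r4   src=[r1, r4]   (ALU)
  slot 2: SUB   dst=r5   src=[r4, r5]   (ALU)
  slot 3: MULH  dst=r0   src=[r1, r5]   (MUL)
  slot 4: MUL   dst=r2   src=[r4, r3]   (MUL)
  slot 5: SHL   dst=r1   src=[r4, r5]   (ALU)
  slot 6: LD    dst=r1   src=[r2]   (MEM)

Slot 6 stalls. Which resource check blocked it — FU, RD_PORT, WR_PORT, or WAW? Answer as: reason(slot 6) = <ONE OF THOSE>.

(0) want 1×MEM +1rd +1wr — yes → AL3|MU2|ME1|BR1|rd7|wr3
(1) want 1×ALU +2rd +1wr — yes → AL2|MU2|ME1|BR1|rd5|wr2
(2) want 1×ALU +2rd +1wr — WAW → AL2|MU2|ME1|BR1|rd5|wr2
(3) want 1×MUL +2rd +1wr — yes → AL2|MU1|ME1|BR1|rd3|wr1
(4) want 1×MUL +2rd +1wr — yes → AL2|MU0|ME1|BR1|rd1|wr0
(5) want 1×ALU +2rd +1wr — RD_PORT → AL2|MU0|ME1|BR1|rd1|wr0
(6) want 1×MEM +1rd +1wr — WR_PORT → AL2|MU0|ME1|BR1|rd1|wr0

reason(slot 6) = WR_PORT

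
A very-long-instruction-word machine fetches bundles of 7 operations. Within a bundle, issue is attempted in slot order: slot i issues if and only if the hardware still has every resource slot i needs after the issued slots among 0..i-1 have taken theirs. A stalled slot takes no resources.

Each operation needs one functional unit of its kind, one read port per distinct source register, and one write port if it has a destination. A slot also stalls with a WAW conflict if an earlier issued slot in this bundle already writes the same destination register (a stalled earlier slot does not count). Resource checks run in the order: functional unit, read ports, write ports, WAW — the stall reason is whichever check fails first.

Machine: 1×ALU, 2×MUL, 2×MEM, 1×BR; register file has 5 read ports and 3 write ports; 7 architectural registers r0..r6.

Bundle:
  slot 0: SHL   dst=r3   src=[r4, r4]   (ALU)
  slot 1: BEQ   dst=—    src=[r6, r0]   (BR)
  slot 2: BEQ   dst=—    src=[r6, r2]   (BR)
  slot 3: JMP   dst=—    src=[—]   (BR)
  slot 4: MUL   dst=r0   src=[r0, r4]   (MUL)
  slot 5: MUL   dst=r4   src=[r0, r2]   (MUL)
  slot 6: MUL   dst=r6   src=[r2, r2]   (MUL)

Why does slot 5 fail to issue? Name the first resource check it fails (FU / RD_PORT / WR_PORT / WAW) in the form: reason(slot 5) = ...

[0] ALU needs rd=1 wr=1: ok; after: ALU=0 MUL=2 MEM=2 BR=1, R=4, W=2
[1] BR needs rd=2 wr=0: ok; after: ALU=0 MUL=2 MEM=2 BR=0, R=2, W=2
[2] BR needs rd=2 wr=0: FU; after: ALU=0 MUL=2 MEM=2 BR=0, R=2, W=2
[3] BR needs rd=0 wr=0: FU; after: ALU=0 MUL=2 MEM=2 BR=0, R=2, W=2
[4] MUL needs rd=2 wr=1: ok; after: ALU=0 MUL=1 MEM=2 BR=0, R=0, W=1
[5] MUL needs rd=2 wr=1: RD_PORT; after: ALU=0 MUL=1 MEM=2 BR=0, R=0, W=1
[6] MUL needs rd=1 wr=1: RD_PORT; after: ALU=0 MUL=1 MEM=2 BR=0, R=0, W=1

reason(slot 5) = RD_PORT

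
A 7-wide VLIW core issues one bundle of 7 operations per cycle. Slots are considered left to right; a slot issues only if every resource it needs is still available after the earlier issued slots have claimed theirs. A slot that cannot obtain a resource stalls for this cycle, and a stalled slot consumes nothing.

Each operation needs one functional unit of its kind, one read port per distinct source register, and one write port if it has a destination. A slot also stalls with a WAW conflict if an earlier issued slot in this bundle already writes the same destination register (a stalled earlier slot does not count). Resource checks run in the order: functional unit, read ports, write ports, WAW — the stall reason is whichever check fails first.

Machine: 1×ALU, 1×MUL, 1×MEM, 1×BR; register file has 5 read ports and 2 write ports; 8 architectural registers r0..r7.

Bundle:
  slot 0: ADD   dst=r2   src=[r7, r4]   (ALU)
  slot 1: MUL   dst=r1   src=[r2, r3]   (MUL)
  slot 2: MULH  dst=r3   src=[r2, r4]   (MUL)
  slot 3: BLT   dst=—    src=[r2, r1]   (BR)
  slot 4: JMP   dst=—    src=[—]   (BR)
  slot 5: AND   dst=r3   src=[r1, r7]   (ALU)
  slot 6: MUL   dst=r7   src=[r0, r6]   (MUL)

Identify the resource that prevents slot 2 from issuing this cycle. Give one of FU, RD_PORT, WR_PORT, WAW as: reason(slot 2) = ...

[0] ALU needs rd=2 wr=1: ok; after: ALU=0 MUL=1 MEM=1 BR=1, R=3, W=1
[1] MUL needs rd=2 wr=1: ok; after: ALU=0 MUL=0 MEM=1 BR=1, R=1, W=0
[2] MUL needs rd=2 wr=1: FU; after: ALU=0 MUL=0 MEM=1 BR=1, R=1, W=0
[3] BR needs rd=2 wr=0: RD_PORT; after: ALU=0 MUL=0 MEM=1 BR=1, R=1, W=0
[4] BR needs rd=0 wr=0: ok; after: ALU=0 MUL=0 MEM=1 BR=0, R=1, W=0
[5] ALU needs rd=2 wr=1: FU; after: ALU=0 MUL=0 MEM=1 BR=0, R=1, W=0
[6] MUL needs rd=2 wr=1: FU; after: ALU=0 MUL=0 MEM=1 BR=0, R=1, W=0

reason(slot 2) = FU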